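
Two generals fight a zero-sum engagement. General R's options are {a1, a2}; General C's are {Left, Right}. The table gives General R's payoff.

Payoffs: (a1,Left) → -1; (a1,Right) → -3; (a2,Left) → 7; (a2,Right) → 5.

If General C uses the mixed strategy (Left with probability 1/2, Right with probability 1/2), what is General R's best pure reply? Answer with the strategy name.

Expected payoff of a1: (1/2)·(-1) + (1/2)·(-3) = -2.
Expected payoff of a2: (1/2)·7 + (1/2)·5 = 6.
The largest is 6, so General R's best response is a2.

a2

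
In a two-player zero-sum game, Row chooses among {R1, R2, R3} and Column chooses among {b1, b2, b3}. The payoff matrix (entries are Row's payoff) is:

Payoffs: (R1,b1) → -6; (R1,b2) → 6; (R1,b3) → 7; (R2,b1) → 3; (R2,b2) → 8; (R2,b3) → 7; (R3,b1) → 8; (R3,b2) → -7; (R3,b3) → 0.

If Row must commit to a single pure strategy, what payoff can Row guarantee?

Row minima: R1 → -6, R2 → 3, R3 → -7.
The best of these is 3.

3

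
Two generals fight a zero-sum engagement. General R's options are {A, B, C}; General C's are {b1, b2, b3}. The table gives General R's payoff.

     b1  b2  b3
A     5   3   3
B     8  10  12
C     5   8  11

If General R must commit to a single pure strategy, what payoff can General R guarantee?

8

Row minima: A → 3, B → 8, C → 5.
The best of these is 8.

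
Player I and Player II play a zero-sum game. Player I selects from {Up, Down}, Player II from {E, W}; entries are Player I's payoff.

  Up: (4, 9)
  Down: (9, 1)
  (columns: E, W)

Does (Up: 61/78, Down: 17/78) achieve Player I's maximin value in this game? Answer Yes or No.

Against E this mix gives (61/78)·4 + (17/78)·9 = 397/78.
Against W this mix gives (61/78)·9 + (17/78)·1 = 283/39.
Player II will play E, holding Player I to 397/78. Shifting weight toward the row that does better against E would raise this floor (the equalizing mix achieves 77/13 against both E and W), so the proposed strategy is not optimal.

No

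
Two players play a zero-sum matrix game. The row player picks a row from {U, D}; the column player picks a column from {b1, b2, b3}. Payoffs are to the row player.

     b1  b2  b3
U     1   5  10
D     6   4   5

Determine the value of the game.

Row minima: U → 1, D → 4; maximin = 4.
Column maxima: b1 → 6, b2 → 5, b3 → 10; minimax = 5.
4 ≠ 5, so there is no saddle point; optimal play is mixed.
b3 is strictly dominated by b2 (it gives the row player strictly more in every row), so the column player never plays it.
On the remaining 2×2 (U, D vs b1, b2):
Let the row player play U with probability p. Expected payoff against b1: 1p + 6(1−p) = −5p + 6; against b2: 5p + 4(1−p) = p + 4.
Setting these equal: −5p + 6 = p + 4 ⇒ −6p = -2 ⇒ p = 1/3, and the value is (-5)·(1/3) + 6 = 13/3.
For the column player: with q = P(b1), equating U's and D's payoffs gives −4q + 5 = 2q + 4 ⇒ q = 1/6.

13/3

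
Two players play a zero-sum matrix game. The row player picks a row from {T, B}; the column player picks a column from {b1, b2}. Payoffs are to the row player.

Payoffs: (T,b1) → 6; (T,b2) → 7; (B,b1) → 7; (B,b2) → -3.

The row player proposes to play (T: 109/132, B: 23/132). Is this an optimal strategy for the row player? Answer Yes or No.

Against b1 this mix gives (109/132)·6 + (23/132)·7 = 815/132.
Against b2 this mix gives (109/132)·7 + (23/132)·(-3) = 347/66.
The column player will play b2, holding the row player to 347/66. Shifting weight toward the row that does better against b2 would raise this floor (the equalizing mix achieves 67/11 against both b2 and b1), so the proposed strategy is not optimal.

No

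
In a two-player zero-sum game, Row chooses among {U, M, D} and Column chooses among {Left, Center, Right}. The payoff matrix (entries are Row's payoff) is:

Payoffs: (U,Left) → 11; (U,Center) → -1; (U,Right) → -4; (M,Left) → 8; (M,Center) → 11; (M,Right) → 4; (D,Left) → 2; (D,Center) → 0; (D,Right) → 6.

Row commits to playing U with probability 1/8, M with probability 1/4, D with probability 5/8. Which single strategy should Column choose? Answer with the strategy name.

Center

If Column plays Left, Row's expected payoff is (1/8)·11 + (1/4)·8 + (5/8)·2 = 37/8.
If Column plays Center, Row's expected payoff is (1/8)·(-1) + (1/4)·11 + (5/8)·0 = 21/8.
If Column plays Right, Row's expected payoff is (1/8)·(-4) + (1/4)·4 + (5/8)·6 = 17/4.
Column minimizes Row's payoff; the smallest is 21/8, so the best response is Center.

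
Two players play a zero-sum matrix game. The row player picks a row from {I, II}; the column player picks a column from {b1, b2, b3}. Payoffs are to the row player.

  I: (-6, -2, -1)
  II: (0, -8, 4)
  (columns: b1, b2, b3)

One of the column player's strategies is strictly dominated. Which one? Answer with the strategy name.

b1 holds the row player's payoff strictly below b3 in every row: -6 < -1, 0 < 4.
So b3 is strictly dominated for the column player.

b3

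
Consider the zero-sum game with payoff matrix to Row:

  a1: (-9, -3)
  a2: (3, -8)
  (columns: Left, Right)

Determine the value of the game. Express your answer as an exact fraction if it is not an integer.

Row minima: a1 → -9, a2 → -8; maximin = -8.
Column maxima: Left → 3, Right → -3; minimax = -3.
-8 ≠ -3, so there is no saddle point; optimal play is mixed.
Let Row play a1 with probability p. Expected payoff against Left: (-9)p + 3(1−p) = −12p + 3; against Right: (-3)p + (-8)(1−p) = 5p − 8.
Setting these equal: −12p + 3 = 5p − 8 ⇒ −17p = -11 ⇒ p = 11/17, and the value is (-12)·(11/17) + 3 = -81/17.
For Column: with q = P(Left), equating a1's and a2's payoffs gives −6q − 3 = 11q − 8 ⇒ q = 5/17.

-81/17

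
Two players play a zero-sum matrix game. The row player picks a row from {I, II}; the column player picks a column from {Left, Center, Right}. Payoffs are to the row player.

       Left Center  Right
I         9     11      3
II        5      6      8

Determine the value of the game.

Row minima: I → 3, II → 5; maximin = 5.
Column maxima: Left → 9, Center → 11, Right → 8; minimax = 8.
5 ≠ 8, so there is no saddle point; optimal play is mixed.
Center is strictly dominated by Left (it gives the row player strictly more in every row), so the column player never plays it.
On the remaining 2×2 (I, II vs Left, Right):
Let the row player play I with probability p. Expected payoff against Left: 9p + 5(1−p) = 4p + 5; against Right: 3p + 8(1−p) = −5p + 8.
Setting these equal: 4p + 5 = −5p + 8 ⇒ 9p = 3 ⇒ p = 1/3, and the value is (4)·(1/3) + 5 = 19/3.
For the column player: with q = P(Left), equating I's and II's payoffs gives 6q + 3 = −3q + 8 ⇒ q = 5/9.

19/3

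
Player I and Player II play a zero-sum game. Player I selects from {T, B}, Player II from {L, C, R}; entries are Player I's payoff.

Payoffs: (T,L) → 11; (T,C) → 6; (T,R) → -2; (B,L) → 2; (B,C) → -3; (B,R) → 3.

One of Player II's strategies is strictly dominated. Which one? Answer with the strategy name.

C holds Player I's payoff strictly below L in every row: 6 < 11, -3 < 2.
So L is strictly dominated for Player II.

L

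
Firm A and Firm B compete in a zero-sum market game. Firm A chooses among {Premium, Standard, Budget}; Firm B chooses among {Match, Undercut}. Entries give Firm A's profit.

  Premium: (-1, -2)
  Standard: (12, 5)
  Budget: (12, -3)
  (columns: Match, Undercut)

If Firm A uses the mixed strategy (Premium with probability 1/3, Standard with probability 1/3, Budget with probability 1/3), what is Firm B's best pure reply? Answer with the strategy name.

Undercut

If Firm B plays Match, Firm A's expected payoff is (1/3)·(-1) + (1/3)·12 + (1/3)·12 = 23/3.
If Firm B plays Undercut, Firm A's expected payoff is (1/3)·(-2) + (1/3)·5 + (1/3)·(-3) = 0.
Firm B minimizes Firm A's payoff; the smallest is 0, so the best response is Undercut.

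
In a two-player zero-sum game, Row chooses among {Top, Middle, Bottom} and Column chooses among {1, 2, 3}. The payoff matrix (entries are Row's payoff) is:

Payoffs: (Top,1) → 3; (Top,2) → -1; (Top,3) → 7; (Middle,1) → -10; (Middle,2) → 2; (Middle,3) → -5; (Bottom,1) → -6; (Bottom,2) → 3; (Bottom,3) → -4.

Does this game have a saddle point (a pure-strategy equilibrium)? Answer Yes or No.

Row minima: Top → -1, Middle → -10, Bottom → -6; maximin = -1.
Column maxima: 1 → 3, 2 → 3, 3 → 7; minimax = 3.
-1 ≠ 3, so no pure-strategy equilibrium exists.

No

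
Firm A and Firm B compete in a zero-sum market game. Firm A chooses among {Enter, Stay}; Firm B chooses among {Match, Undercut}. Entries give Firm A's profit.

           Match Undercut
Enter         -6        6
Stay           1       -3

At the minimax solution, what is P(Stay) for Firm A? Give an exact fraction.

3/4

Row minima: Enter → -6, Stay → -3; maximin = -3.
Column maxima: Match → 1, Undercut → 6; minimax = 1.
-3 ≠ 1, so there is no saddle point; optimal play is mixed.
Let Firm A play Enter with probability p. Expected payoff against Match: (-6)p + 1(1−p) = −7p + 1; against Undercut: 6p + (-3)(1−p) = 9p − 3.
Setting these equal: −7p + 1 = 9p − 3 ⇒ −16p = -4 ⇒ p = 1/4, and the value is (-7)·(1/4) + 1 = -3/4.
For Firm B: with q = P(Match), equating Enter's and Stay's payoffs gives −12q + 6 = 4q − 3 ⇒ q = 9/16.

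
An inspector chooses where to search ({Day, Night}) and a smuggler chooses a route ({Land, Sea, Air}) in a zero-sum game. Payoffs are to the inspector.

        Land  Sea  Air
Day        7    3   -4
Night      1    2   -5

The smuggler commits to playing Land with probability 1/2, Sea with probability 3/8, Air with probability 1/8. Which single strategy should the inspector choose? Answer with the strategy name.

Day

Expected payoff of Day: (1/2)·7 + (3/8)·3 + (1/8)·(-4) = 33/8.
Expected payoff of Night: (1/2)·1 + (3/8)·2 + (1/8)·(-5) = 5/8.
The largest is 33/8, so the inspector's best response is Day.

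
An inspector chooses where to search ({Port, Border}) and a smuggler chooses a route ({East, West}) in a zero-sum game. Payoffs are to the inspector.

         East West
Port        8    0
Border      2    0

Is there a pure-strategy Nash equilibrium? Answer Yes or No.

Yes

Row minima: Port → 0, Border → 0; maximin = 0.
Column maxima: East → 8, West → 0; minimax = 0.
maximin = minimax = 0, so a saddle point exists.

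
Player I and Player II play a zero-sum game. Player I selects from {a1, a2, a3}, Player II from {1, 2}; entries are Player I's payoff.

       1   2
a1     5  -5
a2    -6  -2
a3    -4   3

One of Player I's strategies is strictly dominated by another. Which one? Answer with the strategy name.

a2

a3 gives a strictly higher payoff than a2 against every column: -4 > -6, 3 > -2.
So a2 is strictly dominated and Player I never plays it.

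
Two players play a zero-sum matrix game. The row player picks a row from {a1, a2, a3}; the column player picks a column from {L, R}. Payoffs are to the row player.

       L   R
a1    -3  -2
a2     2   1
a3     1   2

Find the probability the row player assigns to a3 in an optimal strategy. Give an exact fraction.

1/2

Row minima: a1 → -3, a2 → 1, a3 → 1; maximin = 1.
Column maxima: L → 2, R → 2; minimax = 2.
1 ≠ 2, so there is no saddle point; optimal play is mixed.
a1 is strictly dominated by a2, so the row player never plays it.
On the remaining 2×2 (a2, a3 vs L, R):
Let the row player play a2 with probability p. Expected payoff against L: 2p + 1(1−p) = p + 1; against R: 1p + 2(1−p) = −p + 2.
Setting these equal: p + 1 = −p + 2 ⇒ 2p = 1 ⇒ p = 1/2, and the value is (1)·(1/2) + 1 = 3/2.
For the column player: with q = P(L), equating a2's and a3's payoffs gives q + 1 = −q + 2 ⇒ q = 1/2.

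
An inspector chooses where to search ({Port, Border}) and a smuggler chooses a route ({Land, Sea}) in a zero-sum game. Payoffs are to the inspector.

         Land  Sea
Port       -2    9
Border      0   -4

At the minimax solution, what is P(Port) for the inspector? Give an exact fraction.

Row minima: Port → -2, Border → -4; maximin = -2.
Column maxima: Land → 0, Sea → 9; minimax = 0.
-2 ≠ 0, so there is no saddle point; optimal play is mixed.
Let the inspector play Port with probability p. Expected payoff against Land: (-2)p + 0(1−p) = −2p; against Sea: 9p + (-4)(1−p) = 13p − 4.
Setting these equal: −2p = 13p − 4 ⇒ −15p = -4 ⇒ p = 4/15, and the value is (-2)·(4/15) = -8/15.
For the smuggler: with q = P(Land), equating Port's and Border's payoffs gives −11q + 9 = 4q − 4 ⇒ q = 13/15.

4/15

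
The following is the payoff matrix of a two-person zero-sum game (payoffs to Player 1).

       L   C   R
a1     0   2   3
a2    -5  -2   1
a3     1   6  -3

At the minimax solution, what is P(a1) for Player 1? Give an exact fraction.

4/7

Row minima: a1 → 0, a2 → -5, a3 → -3; maximin = 0.
Column maxima: L → 1, C → 6, R → 3; minimax = 1.
0 ≠ 1, so there is no saddle point; optimal play is mixed.
a2 is strictly dominated by a1, so Player 1 never plays it.
C is strictly dominated by L (it gives Player 1 strictly more in every row), so Player 2 never plays it.
On the remaining 2×2 (a1, a3 vs L, R):
Let Player 1 play a1 with probability p. Expected payoff against L: 0p + 1(1−p) = −p + 1; against R: 3p + (-3)(1−p) = 6p − 3.
Setting these equal: −p + 1 = 6p − 3 ⇒ −7p = -4 ⇒ p = 4/7, and the value is (-1)·(4/7) + 1 = 3/7.
For Player 2: with q = P(L), equating a1's and a3's payoffs gives −3q + 3 = 4q − 3 ⇒ q = 6/7.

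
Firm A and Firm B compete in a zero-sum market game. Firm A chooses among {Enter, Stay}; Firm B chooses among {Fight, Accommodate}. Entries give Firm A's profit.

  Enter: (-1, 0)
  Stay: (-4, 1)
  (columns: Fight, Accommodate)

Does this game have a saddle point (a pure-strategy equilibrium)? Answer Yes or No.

Row minima: Enter → -1, Stay → -4; maximin = -1.
Column maxima: Fight → -1, Accommodate → 1; minimax = -1.
maximin = minimax = -1, so a saddle point exists.

Yes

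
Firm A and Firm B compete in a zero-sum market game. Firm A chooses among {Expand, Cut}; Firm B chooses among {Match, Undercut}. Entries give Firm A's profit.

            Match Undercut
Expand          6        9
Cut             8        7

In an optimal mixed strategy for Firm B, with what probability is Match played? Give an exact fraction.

1/2

Row minima: Expand → 6, Cut → 7; maximin = 7.
Column maxima: Match → 8, Undercut → 9; minimax = 8.
7 ≠ 8, so there is no saddle point; optimal play is mixed.
Let Firm A play Expand with probability p. Expected payoff against Match: 6p + 8(1−p) = −2p + 8; against Undercut: 9p + 7(1−p) = 2p + 7.
Setting these equal: −2p + 8 = 2p + 7 ⇒ −4p = -1 ⇒ p = 1/4, and the value is (-2)·(1/4) + 8 = 15/2.
For Firm B: with q = P(Match), equating Expand's and Cut's payoffs gives −3q + 9 = q + 7 ⇒ q = 1/2.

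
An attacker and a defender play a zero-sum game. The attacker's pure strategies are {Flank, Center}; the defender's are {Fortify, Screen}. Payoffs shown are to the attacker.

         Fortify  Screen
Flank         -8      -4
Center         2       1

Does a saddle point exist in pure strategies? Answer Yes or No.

Yes

Row minima: Flank → -8, Center → 1; maximin = 1.
Column maxima: Fortify → 2, Screen → 1; minimax = 1.
maximin = minimax = 1, so a saddle point exists.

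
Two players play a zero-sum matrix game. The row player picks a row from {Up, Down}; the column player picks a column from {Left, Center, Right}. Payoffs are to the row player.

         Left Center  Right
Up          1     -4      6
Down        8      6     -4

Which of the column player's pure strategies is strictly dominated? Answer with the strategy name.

Center holds the row player's payoff strictly below Left in every row: -4 < 1, 6 < 8.
So Left is strictly dominated for the column player.

Left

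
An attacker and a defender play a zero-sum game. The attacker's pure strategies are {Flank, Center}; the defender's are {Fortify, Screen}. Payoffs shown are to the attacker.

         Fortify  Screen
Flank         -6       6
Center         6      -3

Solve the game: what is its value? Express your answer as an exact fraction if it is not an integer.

6/7

Row minima: Flank → -6, Center → -3; maximin = -3.
Column maxima: Fortify → 6, Screen → 6; minimax = 6.
-3 ≠ 6, so there is no saddle point; optimal play is mixed.
Let the attacker play Flank with probability p. Expected payoff against Fortify: (-6)p + 6(1−p) = −12p + 6; against Screen: 6p + (-3)(1−p) = 9p − 3.
Setting these equal: −12p + 6 = 9p − 3 ⇒ −21p = -9 ⇒ p = 3/7, and the value is (-12)·(3/7) + 6 = 6/7.
For the defender: with q = P(Fortify), equating Flank's and Center's payoffs gives −12q + 6 = 9q − 3 ⇒ q = 3/7.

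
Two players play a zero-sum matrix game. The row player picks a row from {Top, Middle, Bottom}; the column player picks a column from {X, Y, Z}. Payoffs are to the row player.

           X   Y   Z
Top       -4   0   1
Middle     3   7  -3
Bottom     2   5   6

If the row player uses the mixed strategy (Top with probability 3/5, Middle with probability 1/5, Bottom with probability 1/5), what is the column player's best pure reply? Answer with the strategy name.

If the column player plays X, the row player's expected payoff is (3/5)·(-4) + (1/5)·3 + (1/5)·2 = -7/5.
If the column player plays Y, the row player's expected payoff is (3/5)·0 + (1/5)·7 + (1/5)·5 = 12/5.
If the column player plays Z, the row player's expected payoff is (3/5)·1 + (1/5)·(-3) + (1/5)·6 = 6/5.
The column player minimizes the row player's payoff; the smallest is -7/5, so the best response is X.

X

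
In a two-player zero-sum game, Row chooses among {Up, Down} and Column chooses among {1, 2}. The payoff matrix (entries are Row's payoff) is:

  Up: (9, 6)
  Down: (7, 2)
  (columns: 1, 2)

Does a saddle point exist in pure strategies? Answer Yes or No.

Yes

Row minima: Up → 6, Down → 2; maximin = 6.
Column maxima: 1 → 9, 2 → 6; minimax = 6.
maximin = minimax = 6, so a saddle point exists.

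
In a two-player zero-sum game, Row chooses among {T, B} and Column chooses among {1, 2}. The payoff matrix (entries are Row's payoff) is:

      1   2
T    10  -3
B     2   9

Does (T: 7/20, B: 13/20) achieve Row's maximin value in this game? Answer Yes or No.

Yes

Against 1 this mix gives (7/20)·10 + (13/20)·2 = 24/5.
Against 2 this mix gives (7/20)·(-3) + (13/20)·9 = 24/5.
All of Column's active replies (1, 2) yield 24/5, and no column does worse for Row. The mix makes Column indifferent and guarantees 24/5, so it is optimal.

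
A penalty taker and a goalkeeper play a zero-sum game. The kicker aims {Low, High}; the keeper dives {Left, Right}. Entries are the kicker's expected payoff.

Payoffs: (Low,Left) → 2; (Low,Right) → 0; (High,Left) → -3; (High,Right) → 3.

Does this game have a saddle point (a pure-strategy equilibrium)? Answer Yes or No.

Row minima: Low → 0, High → -3; maximin = 0.
Column maxima: Left → 2, Right → 3; minimax = 2.
0 ≠ 2, so no pure-strategy equilibrium exists.

No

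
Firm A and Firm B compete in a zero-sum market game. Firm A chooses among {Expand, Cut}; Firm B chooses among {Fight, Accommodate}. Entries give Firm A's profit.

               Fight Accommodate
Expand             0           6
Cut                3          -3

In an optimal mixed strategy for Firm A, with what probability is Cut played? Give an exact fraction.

Row minima: Expand → 0, Cut → -3; maximin = 0.
Column maxima: Fight → 3, Accommodate → 6; minimax = 3.
0 ≠ 3, so there is no saddle point; optimal play is mixed.
Let Firm A play Expand with probability p. Expected payoff against Fight: 0p + 3(1−p) = −3p + 3; against Accommodate: 6p + (-3)(1−p) = 9p − 3.
Setting these equal: −3p + 3 = 9p − 3 ⇒ −12p = -6 ⇒ p = 1/2, and the value is (-3)·(1/2) + 3 = 3/2.
For Firm B: with q = P(Fight), equating Expand's and Cut's payoffs gives −6q + 6 = 6q − 3 ⇒ q = 3/4.

1/2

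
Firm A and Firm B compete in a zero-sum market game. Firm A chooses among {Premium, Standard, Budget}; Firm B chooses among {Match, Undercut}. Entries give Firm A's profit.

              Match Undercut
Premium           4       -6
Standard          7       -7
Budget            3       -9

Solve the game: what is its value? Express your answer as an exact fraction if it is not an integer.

Row minima: Premium → -6, Standard → -7, Budget → -9; maximin = -6.
Column maxima: Match → 7, Undercut → -6; minimax = -6.
Since maximin = minimax = -6, there is a saddle point and the value is -6.

-6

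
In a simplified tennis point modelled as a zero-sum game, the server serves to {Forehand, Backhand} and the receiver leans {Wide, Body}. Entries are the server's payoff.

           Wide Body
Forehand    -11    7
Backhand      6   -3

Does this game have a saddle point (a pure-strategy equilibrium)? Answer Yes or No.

No

Row minima: Forehand → -11, Backhand → -3; maximin = -3.
Column maxima: Wide → 6, Body → 7; minimax = 6.
-3 ≠ 6, so no pure-strategy equilibrium exists.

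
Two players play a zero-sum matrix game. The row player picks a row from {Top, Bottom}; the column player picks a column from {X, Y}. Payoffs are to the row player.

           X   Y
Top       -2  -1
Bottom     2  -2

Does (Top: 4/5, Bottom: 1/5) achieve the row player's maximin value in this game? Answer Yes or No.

Yes

Against X this mix gives (4/5)·(-2) + (1/5)·2 = -6/5.
Against Y this mix gives (4/5)·(-1) + (1/5)·(-2) = -6/5.
All of the column player's active replies (X, Y) yield -6/5, and no column does worse for the row player. The mix makes the column player indifferent and guarantees -6/5, so it is optimal.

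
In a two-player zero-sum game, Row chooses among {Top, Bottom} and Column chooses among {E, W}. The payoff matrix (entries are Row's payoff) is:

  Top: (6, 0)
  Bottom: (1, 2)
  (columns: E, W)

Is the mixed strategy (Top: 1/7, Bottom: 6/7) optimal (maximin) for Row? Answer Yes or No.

Against E this mix gives (1/7)·6 + (6/7)·1 = 12/7.
Against W this mix gives (1/7)·0 + (6/7)·2 = 12/7.
All of Column's active replies (E, W) yield 12/7, and no column does worse for Row. The mix makes Column indifferent and guarantees 12/7, so it is optimal.

Yes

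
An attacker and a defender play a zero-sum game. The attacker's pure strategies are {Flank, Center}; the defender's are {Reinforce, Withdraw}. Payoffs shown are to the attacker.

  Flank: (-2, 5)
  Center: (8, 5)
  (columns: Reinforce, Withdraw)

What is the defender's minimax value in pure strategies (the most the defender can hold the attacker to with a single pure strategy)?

Column maxima: Reinforce → 8, Withdraw → 5.
The smallest of these is 5.

5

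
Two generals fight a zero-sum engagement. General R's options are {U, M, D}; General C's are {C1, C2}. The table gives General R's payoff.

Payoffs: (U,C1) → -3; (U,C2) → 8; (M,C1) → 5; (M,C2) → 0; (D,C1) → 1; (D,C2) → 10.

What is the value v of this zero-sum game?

Row minima: U → -3, M → 0, D → 1; maximin = 1.
Column maxima: C1 → 5, C2 → 10; minimax = 5.
1 ≠ 5, so there is no saddle point; optimal play is mixed.
U is strictly dominated by D, so General R never plays it.
On the remaining 2×2 (M, D vs C1, C2):
Let General R play M with probability p. Expected payoff against C1: 5p + 1(1−p) = 4p + 1; against C2: 0p + 10(1−p) = −10p + 10.
Setting these equal: 4p + 1 = −10p + 10 ⇒ 14p = 9 ⇒ p = 9/14, and the value is (4)·(9/14) + 1 = 25/7.
For General C: with q = P(C1), equating M's and D's payoffs gives 5q = −9q + 10 ⇒ q = 5/7.

25/7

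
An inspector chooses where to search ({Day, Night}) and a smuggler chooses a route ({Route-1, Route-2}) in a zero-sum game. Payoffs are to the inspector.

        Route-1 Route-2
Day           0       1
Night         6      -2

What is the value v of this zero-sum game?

2/3

Row minima: Day → 0, Night → -2; maximin = 0.
Column maxima: Route-1 → 6, Route-2 → 1; minimax = 1.
0 ≠ 1, so there is no saddle point; optimal play is mixed.
Let the inspector play Day with probability p. Expected payoff against Route-1: 0p + 6(1−p) = −6p + 6; against Route-2: 1p + (-2)(1−p) = 3p − 2.
Setting these equal: −6p + 6 = 3p − 2 ⇒ −9p = -8 ⇒ p = 8/9, and the value is (-6)·(8/9) + 6 = 2/3.
For the smuggler: with q = P(Route-1), equating Day's and Night's payoffs gives −q + 1 = 8q − 2 ⇒ q = 1/3.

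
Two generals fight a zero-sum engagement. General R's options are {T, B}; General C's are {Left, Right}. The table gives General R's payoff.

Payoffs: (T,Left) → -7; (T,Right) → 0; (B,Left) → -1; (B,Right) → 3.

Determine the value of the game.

-1

Row minima: T → -7, B → -1; maximin = -1.
Column maxima: Left → -1, Right → 3; minimax = -1.
Since maximin = minimax = -1, there is a saddle point and the value is -1.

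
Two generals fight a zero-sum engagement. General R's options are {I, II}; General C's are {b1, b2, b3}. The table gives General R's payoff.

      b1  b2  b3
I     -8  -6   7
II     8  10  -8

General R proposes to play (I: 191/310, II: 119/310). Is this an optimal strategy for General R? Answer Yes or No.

No

Against b1 this mix gives (191/310)·(-8) + (119/310)·8 = -288/155.
Against b2 this mix gives (191/310)·(-6) + (119/310)·10 = 22/155.
Against b3 this mix gives (191/310)·7 + (119/310)·(-8) = 77/62.
General C will play b1, holding General R to -288/155. Shifting weight toward the row that does better against b1 would raise this floor (the equalizing mix achieves -8/31 against both b1 and b3), so the proposed strategy is not optimal.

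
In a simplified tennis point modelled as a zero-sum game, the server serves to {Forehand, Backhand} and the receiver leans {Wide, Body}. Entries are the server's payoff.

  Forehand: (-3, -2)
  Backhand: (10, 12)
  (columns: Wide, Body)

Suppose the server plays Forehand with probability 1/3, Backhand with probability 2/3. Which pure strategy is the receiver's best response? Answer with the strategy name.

If the receiver plays Wide, the server's expected payoff is (1/3)·(-3) + (2/3)·10 = 17/3.
If the receiver plays Body, the server's expected payoff is (1/3)·(-2) + (2/3)·12 = 22/3.
The receiver minimizes the server's payoff; the smallest is 17/3, so the best response is Wide.

Wide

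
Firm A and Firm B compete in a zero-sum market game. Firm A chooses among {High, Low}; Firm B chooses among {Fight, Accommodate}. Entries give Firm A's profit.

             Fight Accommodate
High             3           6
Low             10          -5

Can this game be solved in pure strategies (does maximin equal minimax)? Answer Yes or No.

Row minima: High → 3, Low → -5; maximin = 3.
Column maxima: Fight → 10, Accommodate → 6; minimax = 6.
3 ≠ 6, so no pure-strategy equilibrium exists.

No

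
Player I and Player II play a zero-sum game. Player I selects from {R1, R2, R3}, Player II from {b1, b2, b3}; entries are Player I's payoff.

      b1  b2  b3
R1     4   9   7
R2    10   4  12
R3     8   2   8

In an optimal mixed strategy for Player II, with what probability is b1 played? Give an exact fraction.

5/11

Row minima: R1 → 4, R2 → 4, R3 → 2; maximin = 4.
Column maxima: b1 → 10, b2 → 9, b3 → 12; minimax = 9.
4 ≠ 9, so there is no saddle point; optimal play is mixed.
R3 is strictly dominated by R2, so Player I never plays it.
With R3 eliminated, b3 is strictly dominated by b1 (it gives Player I strictly more in every remaining row), so Player II never plays it.
On the remaining 2×2 (R1, R2 vs b1, b2):
Let Player I play R1 with probability p. Expected payoff against b1: 4p + 10(1−p) = −6p + 10; against b2: 9p + 4(1−p) = 5p + 4.
Setting these equal: −6p + 10 = 5p + 4 ⇒ −11p = -6 ⇒ p = 6/11, and the value is (-6)·(6/11) + 10 = 74/11.
For Player II: with q = P(b1), equating R1's and R2's payoffs gives −5q + 9 = 6q + 4 ⇒ q = 5/11.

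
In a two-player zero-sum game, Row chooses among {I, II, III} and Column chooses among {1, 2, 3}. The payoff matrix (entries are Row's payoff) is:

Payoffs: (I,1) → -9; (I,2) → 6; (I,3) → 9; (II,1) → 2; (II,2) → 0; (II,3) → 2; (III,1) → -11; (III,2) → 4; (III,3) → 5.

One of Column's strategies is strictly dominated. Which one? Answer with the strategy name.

2 holds Row's payoff strictly below 3 in every row: 6 < 9, 0 < 2, 4 < 5.
So 3 is strictly dominated for Column.

3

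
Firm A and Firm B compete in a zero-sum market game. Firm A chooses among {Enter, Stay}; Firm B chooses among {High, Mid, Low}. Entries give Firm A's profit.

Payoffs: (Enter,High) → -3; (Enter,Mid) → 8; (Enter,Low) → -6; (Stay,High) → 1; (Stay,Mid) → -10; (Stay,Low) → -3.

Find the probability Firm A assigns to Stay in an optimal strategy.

Row minima: Enter → -6, Stay → -10; maximin = -6.
Column maxima: High → 1, Mid → 8, Low → -3; minimax = -3.
-6 ≠ -3, so there is no saddle point; optimal play is mixed.
High is strictly dominated by Low (it gives Firm A strictly more in every row), so Firm B never plays it.
On the remaining 2×2 (Enter, Stay vs Mid, Low):
Let Firm A play Enter with probability p. Expected payoff against Mid: 8p + (-10)(1−p) = 18p − 10; against Low: (-6)p + (-3)(1−p) = −3p − 3.
Setting these equal: 18p − 10 = −3p − 3 ⇒ 21p = 7 ⇒ p = 1/3, and the value is (18)·(1/3) − 10 = -4.
For Firm B: with q = P(Mid), equating Enter's and Stay's payoffs gives 14q − 6 = −7q − 3 ⇒ q = 1/7.

2/3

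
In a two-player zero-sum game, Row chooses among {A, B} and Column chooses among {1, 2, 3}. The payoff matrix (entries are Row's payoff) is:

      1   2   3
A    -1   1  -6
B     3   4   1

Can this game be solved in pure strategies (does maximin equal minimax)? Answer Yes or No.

Yes

Row minima: A → -6, B → 1; maximin = 1.
Column maxima: 1 → 3, 2 → 4, 3 → 1; minimax = 1.
maximin = minimax = 1, so a saddle point exists.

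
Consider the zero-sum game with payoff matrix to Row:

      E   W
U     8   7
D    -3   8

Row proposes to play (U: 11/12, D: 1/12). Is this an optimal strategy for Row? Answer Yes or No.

Yes

Against E this mix gives (11/12)·8 + (1/12)·(-3) = 85/12.
Against W this mix gives (11/12)·7 + (1/12)·8 = 85/12.
All of Column's active replies (E, W) yield 85/12, and no column does worse for Row. The mix makes Column indifferent and guarantees 85/12, so it is optimal.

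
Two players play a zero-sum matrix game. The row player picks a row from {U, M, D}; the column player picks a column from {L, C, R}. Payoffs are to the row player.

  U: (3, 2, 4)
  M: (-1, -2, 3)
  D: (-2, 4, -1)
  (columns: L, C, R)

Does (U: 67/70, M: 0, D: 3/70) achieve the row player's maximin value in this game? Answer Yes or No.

Against L this mix gives (67/70)·3 + (3/70)·(-2) = 39/14.
Against C this mix gives (67/70)·2 + (3/70)·4 = 73/35.
Against R this mix gives (67/70)·4 + (3/70)·(-1) = 53/14.
The column player will play C, holding the row player to 73/35. Shifting weight toward the row that does better against C would raise this floor (the equalizing mix achieves 16/7 against both C and L), so the proposed strategy is not optimal.

No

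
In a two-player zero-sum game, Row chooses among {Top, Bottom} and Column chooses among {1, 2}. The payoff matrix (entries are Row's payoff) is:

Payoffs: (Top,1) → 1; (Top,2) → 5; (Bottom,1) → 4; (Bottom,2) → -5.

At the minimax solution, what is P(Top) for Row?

Row minima: Top → 1, Bottom → -5; maximin = 1.
Column maxima: 1 → 4, 2 → 5; minimax = 4.
1 ≠ 4, so there is no saddle point; optimal play is mixed.
Let Row play Top with probability p. Expected payoff against 1: 1p + 4(1−p) = −3p + 4; against 2: 5p + (-5)(1−p) = 10p − 5.
Setting these equal: −3p + 4 = 10p − 5 ⇒ −13p = -9 ⇒ p = 9/13, and the value is (-3)·(9/13) + 4 = 25/13.
For Column: with q = P(1), equating Top's and Bottom's payoffs gives −4q + 5 = 9q − 5 ⇒ q = 10/13.

9/13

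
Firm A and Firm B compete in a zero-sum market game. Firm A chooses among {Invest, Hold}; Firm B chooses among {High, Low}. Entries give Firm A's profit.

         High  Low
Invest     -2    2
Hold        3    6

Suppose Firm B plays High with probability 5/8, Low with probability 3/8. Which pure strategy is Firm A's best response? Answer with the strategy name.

Expected payoff of Invest: (5/8)·(-2) + (3/8)·2 = -1/2.
Expected payoff of Hold: (5/8)·3 + (3/8)·6 = 33/8.
The largest is 33/8, so Firm A's best response is Hold.

Hold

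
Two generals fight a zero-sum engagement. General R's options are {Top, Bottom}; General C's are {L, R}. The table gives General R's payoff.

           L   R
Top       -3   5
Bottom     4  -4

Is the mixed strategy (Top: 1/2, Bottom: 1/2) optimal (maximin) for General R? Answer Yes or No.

Against L this mix gives (1/2)·(-3) + (1/2)·4 = 1/2.
Against R this mix gives (1/2)·5 + (1/2)·(-4) = 1/2.
All of General C's active replies (L, R) yield 1/2, and no column does worse for General R. The mix makes General C indifferent and guarantees 1/2, so it is optimal.

Yes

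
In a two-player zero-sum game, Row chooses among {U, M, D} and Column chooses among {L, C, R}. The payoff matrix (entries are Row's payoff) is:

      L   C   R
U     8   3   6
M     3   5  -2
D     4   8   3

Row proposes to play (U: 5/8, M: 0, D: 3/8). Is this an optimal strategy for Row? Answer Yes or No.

Against L this mix gives (5/8)·8 + (3/8)·4 = 13/2.
Against C this mix gives (5/8)·3 + (3/8)·8 = 39/8.
Against R this mix gives (5/8)·6 + (3/8)·3 = 39/8.
All of Column's active replies (C, R) yield 39/8, and no column does worse for Row. The mix makes Column indifferent and guarantees 39/8, so it is optimal.

Yes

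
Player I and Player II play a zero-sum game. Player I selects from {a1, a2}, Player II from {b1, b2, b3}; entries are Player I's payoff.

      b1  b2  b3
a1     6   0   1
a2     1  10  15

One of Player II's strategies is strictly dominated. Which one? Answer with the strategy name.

b3

b2 holds Player I's payoff strictly below b3 in every row: 0 < 1, 10 < 15.
So b3 is strictly dominated for Player II.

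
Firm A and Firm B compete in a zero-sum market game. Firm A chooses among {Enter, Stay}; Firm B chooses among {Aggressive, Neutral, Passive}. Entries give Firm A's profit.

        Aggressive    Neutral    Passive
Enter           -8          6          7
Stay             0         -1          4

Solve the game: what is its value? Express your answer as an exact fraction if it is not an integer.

-8/15

Row minima: Enter → -8, Stay → -1; maximin = -1.
Column maxima: Aggressive → 0, Neutral → 6, Passive → 7; minimax = 0.
-1 ≠ 0, so there is no saddle point; optimal play is mixed.
Passive is strictly dominated by Aggressive (it gives Firm A strictly more in every row), so Firm B never plays it.
On the remaining 2×2 (Enter, Stay vs Aggressive, Neutral):
Let Firm A play Enter with probability p. Expected payoff against Aggressive: (-8)p + 0(1−p) = −8p; against Neutral: 6p + (-1)(1−p) = 7p − 1.
Setting these equal: −8p = 7p − 1 ⇒ −15p = -1 ⇒ p = 1/15, and the value is (-8)·(1/15) = -8/15.
For Firm B: with q = P(Aggressive), equating Enter's and Stay's payoffs gives −14q + 6 = q − 1 ⇒ q = 7/15.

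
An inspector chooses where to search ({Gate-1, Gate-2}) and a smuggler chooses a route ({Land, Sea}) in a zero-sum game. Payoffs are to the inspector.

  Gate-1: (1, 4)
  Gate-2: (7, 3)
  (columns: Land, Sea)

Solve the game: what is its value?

25/7

Row minima: Gate-1 → 1, Gate-2 → 3; maximin = 3.
Column maxima: Land → 7, Sea → 4; minimax = 4.
3 ≠ 4, so there is no saddle point; optimal play is mixed.
Let the inspector play Gate-1 with probability p. Expected payoff against Land: 1p + 7(1−p) = −6p + 7; against Sea: 4p + 3(1−p) = p + 3.
Setting these equal: −6p + 7 = p + 3 ⇒ −7p = -4 ⇒ p = 4/7, and the value is (-6)·(4/7) + 7 = 25/7.
For the smuggler: with q = P(Land), equating Gate-1's and Gate-2's payoffs gives −3q + 4 = 4q + 3 ⇒ q = 1/7.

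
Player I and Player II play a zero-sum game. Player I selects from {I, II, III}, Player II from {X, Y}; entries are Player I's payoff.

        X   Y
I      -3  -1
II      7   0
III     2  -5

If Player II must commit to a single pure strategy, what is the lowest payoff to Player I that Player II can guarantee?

Column maxima: X → 7, Y → 0.
The smallest of these is 0.

0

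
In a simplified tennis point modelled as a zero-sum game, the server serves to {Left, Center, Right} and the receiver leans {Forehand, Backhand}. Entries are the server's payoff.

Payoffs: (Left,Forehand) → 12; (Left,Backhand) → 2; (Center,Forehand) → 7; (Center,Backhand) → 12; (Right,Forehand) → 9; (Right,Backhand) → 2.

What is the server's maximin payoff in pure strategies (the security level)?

7

Row minima: Left → 2, Center → 7, Right → 2.
The best of these is 7.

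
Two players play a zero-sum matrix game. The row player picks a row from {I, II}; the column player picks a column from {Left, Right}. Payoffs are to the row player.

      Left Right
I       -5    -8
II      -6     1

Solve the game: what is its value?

Row minima: I → -8, II → -6; maximin = -6.
Column maxima: Left → -5, Right → 1; minimax = -5.
-6 ≠ -5, so there is no saddle point; optimal play is mixed.
Let the row player play I with probability p. Expected payoff against Left: (-5)p + (-6)(1−p) = p − 6; against Right: (-8)p + 1(1−p) = −9p + 1.
Setting these equal: p − 6 = −9p + 1 ⇒ 10p = 7 ⇒ p = 7/10, and the value is (1)·(7/10) − 6 = -53/10.
For the column player: with q = P(Left), equating I's and II's payoffs gives 3q − 8 = −7q + 1 ⇒ q = 9/10.

-53/10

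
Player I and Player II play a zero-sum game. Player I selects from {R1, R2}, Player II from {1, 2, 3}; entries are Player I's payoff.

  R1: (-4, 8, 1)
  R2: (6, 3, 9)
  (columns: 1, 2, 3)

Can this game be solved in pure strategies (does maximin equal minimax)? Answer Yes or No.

Row minima: R1 → -4, R2 → 3; maximin = 3.
Column maxima: 1 → 6, 2 → 8, 3 → 9; minimax = 6.
3 ≠ 6, so no pure-strategy equilibrium exists.

No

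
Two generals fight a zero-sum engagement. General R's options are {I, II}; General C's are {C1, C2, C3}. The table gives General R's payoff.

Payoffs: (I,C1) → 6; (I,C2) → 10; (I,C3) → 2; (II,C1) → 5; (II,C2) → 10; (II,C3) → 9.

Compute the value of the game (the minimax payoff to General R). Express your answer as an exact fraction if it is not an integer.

Row minima: I → 2, II → 5; maximin = 5.
Column maxima: C1 → 6, C2 → 10, C3 → 9; minimax = 6.
5 ≠ 6, so there is no saddle point; optimal play is mixed.
C2 is strictly dominated by C1 (it gives General R strictly more in every row), so General C never plays it.
On the remaining 2×2 (I, II vs C1, C3):
Let General R play I with probability p. Expected payoff against C1: 6p + 5(1−p) = p + 5; against C3: 2p + 9(1−p) = −7p + 9.
Setting these equal: p + 5 = −7p + 9 ⇒ 8p = 4 ⇒ p = 1/2, and the value is (1)·(1/2) + 5 = 11/2.
For General C: with q = P(C1), equating I's and II's payoffs gives 4q + 2 = −4q + 9 ⇒ q = 7/8.

11/2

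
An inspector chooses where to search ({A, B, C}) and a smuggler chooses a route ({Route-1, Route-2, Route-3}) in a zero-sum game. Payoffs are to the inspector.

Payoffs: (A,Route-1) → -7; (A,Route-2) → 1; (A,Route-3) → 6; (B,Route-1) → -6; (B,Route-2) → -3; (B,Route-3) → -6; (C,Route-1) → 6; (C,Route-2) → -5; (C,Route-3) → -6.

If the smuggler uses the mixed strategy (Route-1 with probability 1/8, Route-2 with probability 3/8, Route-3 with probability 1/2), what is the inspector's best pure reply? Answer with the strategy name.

Expected payoff of A: (1/8)·(-7) + (3/8)·1 + (1/2)·6 = 5/2.
Expected payoff of B: (1/8)·(-6) + (3/8)·(-3) + (1/2)·(-6) = -39/8.
Expected payoff of C: (1/8)·6 + (3/8)·(-5) + (1/2)·(-6) = -33/8.
The largest is 5/2, so the inspector's best response is A.

A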